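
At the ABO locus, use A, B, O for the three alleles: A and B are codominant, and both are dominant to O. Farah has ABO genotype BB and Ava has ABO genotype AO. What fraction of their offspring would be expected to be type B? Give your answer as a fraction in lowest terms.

ABO cross BB × AO → offspring phenotypes: 1/2 B, 1/2 AB.
So P(type B) = 1/2.

1/2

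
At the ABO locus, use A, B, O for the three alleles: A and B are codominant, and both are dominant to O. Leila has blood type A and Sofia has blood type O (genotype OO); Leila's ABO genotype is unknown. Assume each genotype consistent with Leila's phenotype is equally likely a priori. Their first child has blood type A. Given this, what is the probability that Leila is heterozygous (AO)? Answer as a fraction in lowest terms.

1/3

Possible genotypes: Leila ∈ {AA, AO}; Sofia ∈ {OO}.
Weight each parental genotype pair by prior × P(type-A child):
  AA × OO: posterior weight 2/3.
  AO × OO: posterior weight 1/3.
Sum the posterior weight over pairs where Leila is AO: 1/3.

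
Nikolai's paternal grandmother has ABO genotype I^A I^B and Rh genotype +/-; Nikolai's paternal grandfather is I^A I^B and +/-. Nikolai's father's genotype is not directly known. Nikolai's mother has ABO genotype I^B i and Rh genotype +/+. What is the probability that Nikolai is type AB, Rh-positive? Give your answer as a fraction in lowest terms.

1/4

Nikolai's father's ABO genotype from I^A I^B × I^A I^B: 1/4 I^A I^A, 1/2 I^A I^B, 1/4 I^B I^B.
Crossing each possibility with the mother I^B i and summing P(type AB): 1/4·1/2 + 1/2·1/4 + 1/4·0 = 1/4.
Similarly for Rh via the father's Rh distribution: P(Rh+) = 1.
Independent loci: 1/4 × 1 = 1/4.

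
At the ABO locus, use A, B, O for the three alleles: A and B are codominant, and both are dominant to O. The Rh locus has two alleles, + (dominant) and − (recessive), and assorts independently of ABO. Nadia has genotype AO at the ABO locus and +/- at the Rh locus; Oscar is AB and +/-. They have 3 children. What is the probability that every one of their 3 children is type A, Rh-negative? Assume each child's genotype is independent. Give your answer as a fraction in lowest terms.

ABO cross AO × AB → 1/2 A, 1/4 B, 1/4 AB.
Rh cross +/- × +/- → 3/4 Rh+, 1/4 Rh-; so P(type A, Rh-negative) = 1/2 × 1/4 = 1/8 per child.
All 3 independent: (1/8)^3 = 1/512.

1/512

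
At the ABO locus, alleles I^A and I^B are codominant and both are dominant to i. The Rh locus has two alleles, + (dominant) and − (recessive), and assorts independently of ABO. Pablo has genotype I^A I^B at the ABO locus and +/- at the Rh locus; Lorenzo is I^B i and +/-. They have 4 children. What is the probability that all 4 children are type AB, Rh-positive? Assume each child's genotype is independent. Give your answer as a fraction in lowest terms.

ABO cross I^A I^B × I^B i → 1/4 A, 1/2 B, 1/4 AB.
Rh cross +/- × +/- → 3/4 Rh+, 1/4 Rh-; so P(type AB, Rh-positive) = 1/4 × 3/4 = 3/16 per child.
All 4 independent: (3/16)^4 = 81/65536.

81/65536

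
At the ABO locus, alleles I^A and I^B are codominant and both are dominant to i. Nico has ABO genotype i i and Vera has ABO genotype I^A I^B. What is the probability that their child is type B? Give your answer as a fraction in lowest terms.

1/2

ABO cross i i × I^A I^B → offspring phenotypes: 1/2 A, 1/2 B.
So P(type B) = 1/2.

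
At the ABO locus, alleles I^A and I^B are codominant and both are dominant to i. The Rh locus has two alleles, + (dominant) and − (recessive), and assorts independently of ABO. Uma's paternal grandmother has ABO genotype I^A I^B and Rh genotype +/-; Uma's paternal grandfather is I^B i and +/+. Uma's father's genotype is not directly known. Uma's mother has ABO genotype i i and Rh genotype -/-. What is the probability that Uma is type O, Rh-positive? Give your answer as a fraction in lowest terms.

Uma's father's ABO genotype from I^A I^B × I^B i: 1/4 I^A I^B, 1/4 I^A i, 1/4 I^B I^B, 1/4 I^B i.
Crossing each possibility with the mother i i and summing P(type O): 1/4·0 + 1/4·1/2 + 1/4·0 + 1/4·1/2 = 1/4.
Similarly for Rh via the father's Rh distribution: P(Rh+) = 3/4.
Independent loci: 1/4 × 3/4 = 3/16.

3/16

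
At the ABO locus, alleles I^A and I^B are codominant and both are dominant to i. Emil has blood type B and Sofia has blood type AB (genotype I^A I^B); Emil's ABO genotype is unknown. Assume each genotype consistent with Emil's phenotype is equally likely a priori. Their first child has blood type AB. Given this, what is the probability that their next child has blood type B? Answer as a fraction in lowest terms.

Possible genotypes: Emil ∈ {I^B I^B, I^B i}; Sofia ∈ {I^A I^B}.
Weight each parental genotype pair by prior × P(type-AB child):
  I^B I^B × I^A I^B: posterior weight 2/3; P(next child type B) = 1/2.
  I^B i × I^A I^B: posterior weight 1/3; P(next child type B) = 1/2.
Weighted sum = 1/2.

1/2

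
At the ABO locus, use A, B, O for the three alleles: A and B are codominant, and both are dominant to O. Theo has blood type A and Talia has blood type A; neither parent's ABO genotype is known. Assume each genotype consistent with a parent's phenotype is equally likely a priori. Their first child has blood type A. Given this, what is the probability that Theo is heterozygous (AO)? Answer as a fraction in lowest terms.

7/15

Possible genotypes: Theo ∈ {AA, AO}; Talia ∈ {AA, AO}.
Weight each parental genotype pair by prior × P(type-A child):
  AA × AA: posterior weight 4/15.
  AA × AO: posterior weight 4/15.
  AO × AA: posterior weight 4/15.
  AO × AO: posterior weight 1/5.
Sum the posterior weight over pairs where Theo is AO: 7/15.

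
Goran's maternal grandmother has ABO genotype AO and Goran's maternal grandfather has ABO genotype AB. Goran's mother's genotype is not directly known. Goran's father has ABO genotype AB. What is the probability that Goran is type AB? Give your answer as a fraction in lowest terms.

Goran's mother's ABO genotype from AO × AB: 1/4 AA, 1/4 AB, 1/4 AO, 1/4 BO.
Crossing each possibility with the father AB and summing P(type AB): 1/4·1/2 + 1/4·1/2 + 1/4·1/4 + 1/4·1/4 = 3/8.

3/8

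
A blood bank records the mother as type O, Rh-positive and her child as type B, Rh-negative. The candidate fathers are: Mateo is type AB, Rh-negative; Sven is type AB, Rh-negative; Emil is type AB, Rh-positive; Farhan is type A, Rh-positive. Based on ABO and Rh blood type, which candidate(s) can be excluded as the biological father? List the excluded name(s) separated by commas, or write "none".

Farhan

A candidate is excluded only if no genotype consistent with his phenotype could produce a type B, Rh-negative child with a type O, Rh-positive mother.
Farhan (type A, Rh+): no genotype consistent with that phenotype can produce a type-B Rh- child with a type-O mother.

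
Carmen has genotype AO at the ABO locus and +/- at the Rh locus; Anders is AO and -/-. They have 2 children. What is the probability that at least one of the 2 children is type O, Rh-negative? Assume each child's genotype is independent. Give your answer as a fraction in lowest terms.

ABO cross AO × AO → 1/4 O, 3/4 A.
Rh cross +/- × -/- → 1/2 Rh+, 1/2 Rh-; so P(type O, Rh-negative) = 1/4 × 1/2 = 1/8 per child.
P(none) = (7/8)^2 = 49/64; P(at least one) = 1 − 49/64 = 15/64.

15/64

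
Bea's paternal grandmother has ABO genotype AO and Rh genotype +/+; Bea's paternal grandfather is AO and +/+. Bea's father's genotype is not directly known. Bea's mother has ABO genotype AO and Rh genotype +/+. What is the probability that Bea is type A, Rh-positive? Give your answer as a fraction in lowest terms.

Bea's father's ABO genotype from AO × AO: 1/4 AA, 1/2 AO, 1/4 OO.
Crossing each possibility with the mother AO and summing P(type A): 1/4·1 + 1/2·3/4 + 1/4·1/2 = 3/4.
Similarly for Rh via the father's Rh distribution: P(Rh+) = 1.
Independent loci: 3/4 × 1 = 3/4.

3/4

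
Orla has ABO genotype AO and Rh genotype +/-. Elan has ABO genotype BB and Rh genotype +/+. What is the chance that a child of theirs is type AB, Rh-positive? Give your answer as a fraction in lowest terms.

ABO cross AO × BB → offspring phenotypes: 1/2 B, 1/2 AB.
Rh cross +/- × +/+ → 1 Rh+.
Independent loci: P(type AB, Rh-positive) = 1/2 × 1 = 1/2.

1/2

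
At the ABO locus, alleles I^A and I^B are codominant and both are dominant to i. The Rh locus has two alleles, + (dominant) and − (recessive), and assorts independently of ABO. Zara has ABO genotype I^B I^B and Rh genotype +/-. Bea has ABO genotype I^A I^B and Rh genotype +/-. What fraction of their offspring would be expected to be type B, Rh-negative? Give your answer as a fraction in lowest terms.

1/8

ABO cross I^B I^B × I^A I^B → offspring phenotypes: 1/2 B, 1/2 AB.
Rh cross +/- × +/- → 3/4 Rh+, 1/4 Rh-.
Independent loci: P(type B, Rh-negative) = 1/2 × 1/4 = 1/8.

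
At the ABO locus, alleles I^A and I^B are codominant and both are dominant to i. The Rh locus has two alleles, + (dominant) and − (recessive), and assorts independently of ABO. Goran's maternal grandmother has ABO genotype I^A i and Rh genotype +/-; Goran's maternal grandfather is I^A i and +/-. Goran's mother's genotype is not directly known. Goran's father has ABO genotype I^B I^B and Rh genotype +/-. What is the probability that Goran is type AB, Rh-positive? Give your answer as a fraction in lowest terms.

3/8

Goran's mother's ABO genotype from I^A i × I^A i: 1/4 I^A I^A, 1/2 I^A i, 1/4 i i.
Crossing each possibility with the father I^B I^B and summing P(type AB): 1/4·1 + 1/2·1/2 + 1/4·0 = 1/2.
Similarly for Rh via the mother's Rh distribution: P(Rh+) = 3/4.
Independent loci: 1/2 × 3/4 = 3/8.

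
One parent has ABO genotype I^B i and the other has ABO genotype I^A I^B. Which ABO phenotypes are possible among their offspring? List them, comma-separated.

Gametes from I^B i × I^A I^B give offspring ABO genotypes I^A I^B, I^A i, I^B I^B, I^B i, i.e. phenotypes A, B, AB.

A, B, AB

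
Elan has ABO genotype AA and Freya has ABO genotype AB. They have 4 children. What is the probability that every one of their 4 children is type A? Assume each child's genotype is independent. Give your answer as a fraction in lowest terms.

ABO cross AA × AB → 1/2 A, 1/2 AB.
So P(type A) = 1/2 per child.
All 4 independent: (1/2)^4 = 1/16.

1/16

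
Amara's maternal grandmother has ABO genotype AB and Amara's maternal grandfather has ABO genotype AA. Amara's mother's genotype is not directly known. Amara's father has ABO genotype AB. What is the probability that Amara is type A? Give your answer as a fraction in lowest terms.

3/8

Amara's mother's ABO genotype from AB × AA: 1/2 AA, 1/2 AB.
Crossing each possibility with the father AB and summing P(type A): 1/2·1/2 + 1/2·1/4 = 3/8.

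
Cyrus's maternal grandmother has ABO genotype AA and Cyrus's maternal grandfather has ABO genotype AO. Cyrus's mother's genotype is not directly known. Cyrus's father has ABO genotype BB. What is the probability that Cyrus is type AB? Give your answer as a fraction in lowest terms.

3/4

Cyrus's mother's ABO genotype from AA × AO: 1/2 AA, 1/2 AO.
Crossing each possibility with the father BB and summing P(type AB): 1/2·1 + 1/2·1/2 = 3/4.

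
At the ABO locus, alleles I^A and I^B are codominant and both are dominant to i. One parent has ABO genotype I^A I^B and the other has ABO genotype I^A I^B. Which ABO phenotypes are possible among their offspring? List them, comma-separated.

Gametes from I^A I^B × I^A I^B give offspring ABO genotypes I^A I^A, I^A I^B, I^B I^B, i.e. phenotypes A, B, AB.

A, B, AB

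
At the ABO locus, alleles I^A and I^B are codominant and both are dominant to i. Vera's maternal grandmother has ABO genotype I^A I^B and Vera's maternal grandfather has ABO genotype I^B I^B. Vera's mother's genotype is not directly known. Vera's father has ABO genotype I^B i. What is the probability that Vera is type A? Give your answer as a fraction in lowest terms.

1/8

Vera's mother's ABO genotype from I^A I^B × I^B I^B: 1/2 I^A I^B, 1/2 I^B I^B.
Crossing each possibility with the father I^B i and summing P(type A): 1/2·1/4 + 1/2·0 = 1/8.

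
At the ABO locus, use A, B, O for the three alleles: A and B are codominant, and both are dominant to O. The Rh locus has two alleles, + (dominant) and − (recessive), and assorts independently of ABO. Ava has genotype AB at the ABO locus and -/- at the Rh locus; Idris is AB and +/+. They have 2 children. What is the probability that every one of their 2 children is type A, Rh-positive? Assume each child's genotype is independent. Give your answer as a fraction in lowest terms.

ABO cross AB × AB → 1/4 A, 1/4 B, 1/2 AB.
Rh cross -/- × +/+ → 1 Rh+; so P(type A, Rh-positive) = 1/4 × 1 = 1/4 per child.
All 2 independent: (1/4)^2 = 1/16.

1/16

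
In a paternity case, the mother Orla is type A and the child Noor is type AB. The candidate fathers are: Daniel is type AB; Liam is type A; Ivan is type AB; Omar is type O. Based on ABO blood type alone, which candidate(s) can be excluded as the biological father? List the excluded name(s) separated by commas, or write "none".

A candidate is excluded only if no genotype consistent with his phenotype could produce a type AB child with a type A mother.
Liam (type A): no genotype consistent with that phenotype can produce a type-AB child with a type-A mother.
Omar (type O): no genotype consistent with that phenotype can produce a type-AB child with a type-A mother.

Liam, Omar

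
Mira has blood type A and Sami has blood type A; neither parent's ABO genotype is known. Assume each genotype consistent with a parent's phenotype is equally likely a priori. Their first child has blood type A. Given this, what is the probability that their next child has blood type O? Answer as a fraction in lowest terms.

1/20

Possible genotypes: Mira ∈ {AA, AO}; Sami ∈ {AA, AO}.
Weight each parental genotype pair by prior × P(type-A child):
  AA × AA: posterior weight 4/15; P(next child type O) = 0.
  AA × AO: posterior weight 4/15; P(next child type O) = 0.
  AO × AA: posterior weight 4/15; P(next child type O) = 0.
  AO × AO: posterior weight 1/5; P(next child type O) = 1/4.
Weighted sum = 1/20.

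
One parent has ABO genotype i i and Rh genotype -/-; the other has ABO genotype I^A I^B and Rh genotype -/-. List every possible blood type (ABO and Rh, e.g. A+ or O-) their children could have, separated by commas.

A-, B-

Gametes from i i × I^A I^B give offspring ABO genotypes I^A i, I^B i, i.e. phenotypes A, B.
Rh cross -/- × -/- → phenotypes Rh-.
Combining independently: A-, B-.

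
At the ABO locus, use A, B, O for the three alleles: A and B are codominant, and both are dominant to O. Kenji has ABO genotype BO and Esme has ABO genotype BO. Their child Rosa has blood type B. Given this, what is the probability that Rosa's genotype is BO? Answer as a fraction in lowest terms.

2/3

Cross BO × BO → 1/4 BB, 1/2 BO, 1/4 OO.
Type-B genotypes among offspring: BB (1/4), BO (1/2); total 3/4.
P(BO | type B) = (1/2) / (3/4) = 2/3.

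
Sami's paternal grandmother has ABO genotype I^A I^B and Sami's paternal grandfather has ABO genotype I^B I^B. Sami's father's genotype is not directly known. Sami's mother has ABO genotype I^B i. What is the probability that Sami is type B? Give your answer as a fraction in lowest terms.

Sami's father's ABO genotype from I^A I^B × I^B I^B: 1/2 I^A I^B, 1/2 I^B I^B.
Crossing each possibility with the mother I^B i and summing P(type B): 1/2·1/2 + 1/2·1 = 3/4.

3/4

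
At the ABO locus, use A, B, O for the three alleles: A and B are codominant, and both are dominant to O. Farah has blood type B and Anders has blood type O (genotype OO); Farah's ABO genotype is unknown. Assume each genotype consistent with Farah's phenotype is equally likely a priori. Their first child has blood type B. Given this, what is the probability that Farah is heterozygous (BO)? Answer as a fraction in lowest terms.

1/3

Possible genotypes: Farah ∈ {BB, BO}; Anders ∈ {OO}.
Weight each parental genotype pair by prior × P(type-B child):
  BB × OO: posterior weight 2/3.
  BO × OO: posterior weight 1/3.
Sum the posterior weight over pairs where Farah is BO: 1/3.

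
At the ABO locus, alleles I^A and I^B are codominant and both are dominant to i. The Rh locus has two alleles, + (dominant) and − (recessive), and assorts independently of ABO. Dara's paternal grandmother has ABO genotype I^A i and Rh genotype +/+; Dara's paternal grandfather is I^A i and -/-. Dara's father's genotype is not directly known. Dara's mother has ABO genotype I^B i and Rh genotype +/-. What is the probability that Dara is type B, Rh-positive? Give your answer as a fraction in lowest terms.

3/16

Dara's father's ABO genotype from I^A i × I^A i: 1/4 I^A I^A, 1/2 I^A i, 1/4 i i.
Crossing each possibility with the mother I^B i and summing P(type B): 1/4·0 + 1/2·1/4 + 1/4·1/2 = 1/4.
Similarly for Rh via the father's Rh distribution: P(Rh+) = 3/4.
Independent loci: 1/4 × 3/4 = 3/16.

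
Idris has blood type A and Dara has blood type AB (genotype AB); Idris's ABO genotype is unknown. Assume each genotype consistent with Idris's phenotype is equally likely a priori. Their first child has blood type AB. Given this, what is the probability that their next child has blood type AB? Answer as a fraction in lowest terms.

Possible genotypes: Idris ∈ {AA, AO}; Dara ∈ {AB}.
Weight each parental genotype pair by prior × P(type-AB child):
  AA × AB: posterior weight 2/3; P(next child type AB) = 1/2.
  AO × AB: posterior weight 1/3; P(next child type AB) = 1/4.
Weighted sum = 5/12.

5/12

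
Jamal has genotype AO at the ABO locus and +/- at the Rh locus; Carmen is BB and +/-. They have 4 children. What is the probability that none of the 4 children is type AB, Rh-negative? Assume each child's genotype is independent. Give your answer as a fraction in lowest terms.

2401/4096

ABO cross AO × BB → 1/2 B, 1/2 AB.
Rh cross +/- × +/- → 3/4 Rh+, 1/4 Rh-; so P(type AB, Rh-negative) = 1/2 × 1/4 = 1/8 per child.
P(not type AB, Rh-negative) = 7/8 for one child; (7/8)^4 = 2401/4096.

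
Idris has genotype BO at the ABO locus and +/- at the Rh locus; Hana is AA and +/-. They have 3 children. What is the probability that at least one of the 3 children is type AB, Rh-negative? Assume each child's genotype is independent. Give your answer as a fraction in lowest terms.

ABO cross BO × AA → 1/2 A, 1/2 AB.
Rh cross +/- × +/- → 3/4 Rh+, 1/4 Rh-; so P(type AB, Rh-negative) = 1/2 × 1/4 = 1/8 per child.
P(none) = (7/8)^3 = 343/512; P(at least one) = 1 − 343/512 = 169/512.

169/512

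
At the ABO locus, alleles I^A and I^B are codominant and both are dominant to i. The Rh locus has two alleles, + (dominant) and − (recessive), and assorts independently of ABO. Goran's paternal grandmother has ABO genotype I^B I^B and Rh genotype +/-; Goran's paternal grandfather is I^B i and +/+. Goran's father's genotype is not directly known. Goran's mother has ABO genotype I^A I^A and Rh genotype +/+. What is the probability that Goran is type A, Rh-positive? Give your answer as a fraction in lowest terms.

1/4

Goran's father's ABO genotype from I^B I^B × I^B i: 1/2 I^B I^B, 1/2 I^B i.
Crossing each possibility with the mother I^A I^A and summing P(type A): 1/2·0 + 1/2·1/2 = 1/4.
Similarly for Rh via the father's Rh distribution: P(Rh+) = 1.
Independent loci: 1/4 × 1 = 1/4.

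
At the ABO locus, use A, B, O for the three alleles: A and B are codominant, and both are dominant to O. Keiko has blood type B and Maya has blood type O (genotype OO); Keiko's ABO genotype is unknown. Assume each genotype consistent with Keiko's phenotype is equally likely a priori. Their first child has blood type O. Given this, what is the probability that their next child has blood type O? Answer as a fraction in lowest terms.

Possible genotypes: Keiko ∈ {BB, BO}; Maya ∈ {OO}.
Weight each parental genotype pair by prior × P(type-O child):
  BO × OO: posterior weight 1; P(next child type O) = 1/2.
Weighted sum = 1/2.

1/2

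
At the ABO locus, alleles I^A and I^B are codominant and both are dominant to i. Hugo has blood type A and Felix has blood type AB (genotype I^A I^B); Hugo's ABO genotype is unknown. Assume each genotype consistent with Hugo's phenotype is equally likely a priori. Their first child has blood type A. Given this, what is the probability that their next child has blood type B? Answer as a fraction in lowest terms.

Possible genotypes: Hugo ∈ {I^A I^A, I^A i}; Felix ∈ {I^A I^B}.
Weight each parental genotype pair by prior × P(type-A child):
  I^A I^A × I^A I^B: posterior weight 1/2; P(next child type B) = 0.
  I^A i × I^A I^B: posterior weight 1/2; P(next child type B) = 1/4.
Weighted sum = 1/8.

1/8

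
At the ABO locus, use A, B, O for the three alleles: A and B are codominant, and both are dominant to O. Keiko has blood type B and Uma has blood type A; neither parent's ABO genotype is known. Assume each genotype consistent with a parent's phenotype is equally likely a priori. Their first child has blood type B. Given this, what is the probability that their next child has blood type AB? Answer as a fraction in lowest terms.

5/12

Possible genotypes: Keiko ∈ {BB, BO}; Uma ∈ {AA, AO}.
Weight each parental genotype pair by prior × P(type-B child):
  BB × AO: posterior weight 2/3; P(next child type AB) = 1/2.
  BO × AO: posterior weight 1/3; P(next child type AB) = 1/4.
Weighted sum = 5/12.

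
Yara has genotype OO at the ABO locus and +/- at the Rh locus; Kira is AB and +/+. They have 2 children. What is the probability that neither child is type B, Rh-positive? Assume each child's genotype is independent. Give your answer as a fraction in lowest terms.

1/4

ABO cross OO × AB → 1/2 A, 1/2 B.
Rh cross +/- × +/+ → 1 Rh+; so P(type B, Rh-positive) = 1/2 × 1 = 1/2 per child.
P(not type B, Rh-positive) = 1/2 for one child; (1/2)^2 = 1/4.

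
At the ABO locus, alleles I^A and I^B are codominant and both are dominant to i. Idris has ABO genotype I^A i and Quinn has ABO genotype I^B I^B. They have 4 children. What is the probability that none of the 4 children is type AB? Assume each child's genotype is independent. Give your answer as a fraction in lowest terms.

ABO cross I^A i × I^B I^B → 1/2 B, 1/2 AB.
So P(type AB) = 1/2 per child.
P(not type AB) = 1/2 for one child; (1/2)^4 = 1/16.

1/16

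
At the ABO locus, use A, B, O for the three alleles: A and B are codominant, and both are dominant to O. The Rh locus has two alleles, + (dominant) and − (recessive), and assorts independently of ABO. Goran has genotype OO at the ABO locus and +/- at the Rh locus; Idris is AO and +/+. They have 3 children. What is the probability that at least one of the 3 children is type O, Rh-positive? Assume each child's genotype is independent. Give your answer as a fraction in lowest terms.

7/8

ABO cross OO × AO → 1/2 O, 1/2 A.
Rh cross +/- × +/+ → 1 Rh+; so P(type O, Rh-positive) = 1/2 × 1 = 1/2 per child.
P(none) = (1/2)^3 = 1/8; P(at least one) = 1 − 1/8 = 7/8.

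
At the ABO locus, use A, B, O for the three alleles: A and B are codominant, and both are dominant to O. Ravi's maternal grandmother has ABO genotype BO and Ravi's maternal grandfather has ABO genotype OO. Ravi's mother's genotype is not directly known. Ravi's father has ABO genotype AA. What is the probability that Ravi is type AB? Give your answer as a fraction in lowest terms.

1/4

Ravi's mother's ABO genotype from BO × OO: 1/2 BO, 1/2 OO.
Crossing each possibility with the father AA and summing P(type AB): 1/2·1/2 + 1/2·0 = 1/4.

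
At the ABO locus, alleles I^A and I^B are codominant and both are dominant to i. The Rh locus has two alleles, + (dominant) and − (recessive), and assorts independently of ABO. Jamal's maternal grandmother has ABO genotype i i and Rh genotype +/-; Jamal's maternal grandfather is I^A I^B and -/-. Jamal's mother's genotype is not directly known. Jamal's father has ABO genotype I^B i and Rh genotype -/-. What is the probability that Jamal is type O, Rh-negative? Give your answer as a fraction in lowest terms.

3/16

Jamal's mother's ABO genotype from i i × I^A I^B: 1/2 I^A i, 1/2 I^B i.
Crossing each possibility with the father I^B i and summing P(type O): 1/2·1/4 + 1/2·1/4 = 1/4.
Similarly for Rh via the mother's Rh distribution: P(Rh-) = 3/4.
Independent loci: 1/4 × 3/4 = 3/16.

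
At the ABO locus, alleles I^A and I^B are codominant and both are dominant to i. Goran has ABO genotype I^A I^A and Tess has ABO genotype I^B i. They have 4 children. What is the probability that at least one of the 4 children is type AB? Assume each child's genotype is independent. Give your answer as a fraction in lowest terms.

15/16

ABO cross I^A I^A × I^B i → 1/2 A, 1/2 AB.
So P(type AB) = 1/2 per child.
P(none) = (1/2)^4 = 1/16; P(at least one) = 1 − 1/16 = 15/16.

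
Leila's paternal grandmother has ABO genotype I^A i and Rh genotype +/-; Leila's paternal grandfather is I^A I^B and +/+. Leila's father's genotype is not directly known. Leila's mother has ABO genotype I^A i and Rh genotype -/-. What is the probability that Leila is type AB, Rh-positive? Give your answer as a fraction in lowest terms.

Leila's father's ABO genotype from I^A i × I^A I^B: 1/4 I^A I^A, 1/4 I^A I^B, 1/4 I^A i, 1/4 I^B i.
Crossing each possibility with the mother I^A i and summing P(type AB): 1/4·0 + 1/4·1/4 + 1/4·0 + 1/4·1/4 = 1/8.
Similarly for Rh via the father's Rh distribution: P(Rh+) = 3/4.
Independent loci: 1/8 × 3/4 = 3/32.

3/32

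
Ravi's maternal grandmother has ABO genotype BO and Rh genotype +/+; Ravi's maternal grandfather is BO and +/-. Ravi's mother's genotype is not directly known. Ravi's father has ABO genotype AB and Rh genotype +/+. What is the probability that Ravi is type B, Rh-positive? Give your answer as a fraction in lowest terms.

Ravi's mother's ABO genotype from BO × BO: 1/4 BB, 1/2 BO, 1/4 OO.
Crossing each possibility with the father AB and summing P(type B): 1/4·1/2 + 1/2·1/2 + 1/4·1/2 = 1/2.
Similarly for Rh via the mother's Rh distribution: P(Rh+) = 1.
Independent loci: 1/2 × 1 = 1/2.

1/2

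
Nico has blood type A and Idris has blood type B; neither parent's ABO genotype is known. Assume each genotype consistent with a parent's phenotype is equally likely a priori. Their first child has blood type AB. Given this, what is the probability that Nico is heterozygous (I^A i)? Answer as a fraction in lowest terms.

Possible genotypes: Nico ∈ {I^A I^A, I^A i}; Idris ∈ {I^B I^B, I^B i}.
Weight each parental genotype pair by prior × P(type-AB child):
  I^A I^A × I^B I^B: posterior weight 4/9.
  I^A I^A × I^B i: posterior weight 2/9.
  I^A i × I^B I^B: posterior weight 2/9.
  I^A i × I^B i: posterior weight 1/9.
Sum the posterior weight over pairs where Nico is I^A i: 1/3.

1/3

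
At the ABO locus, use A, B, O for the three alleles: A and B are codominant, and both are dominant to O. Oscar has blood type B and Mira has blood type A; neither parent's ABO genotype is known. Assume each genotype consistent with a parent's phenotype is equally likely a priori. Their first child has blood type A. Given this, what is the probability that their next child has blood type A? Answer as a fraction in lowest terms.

Possible genotypes: Oscar ∈ {BB, BO}; Mira ∈ {AA, AO}.
Weight each parental genotype pair by prior × P(type-A child):
  BO × AA: posterior weight 2/3; P(next child type A) = 1/2.
  BO × AO: posterior weight 1/3; P(next child type A) = 1/4.
Weighted sum = 5/12.

5/12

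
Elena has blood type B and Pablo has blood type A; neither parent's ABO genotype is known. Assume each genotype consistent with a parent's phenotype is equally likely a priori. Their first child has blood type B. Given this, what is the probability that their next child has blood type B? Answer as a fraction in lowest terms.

Possible genotypes: Elena ∈ {I^B I^B, I^B i}; Pablo ∈ {I^A I^A, I^A i}.
Weight each parental genotype pair by prior × P(type-B child):
  I^B I^B × I^A i: posterior weight 2/3; P(next child type B) = 1/2.
  I^B i × I^A i: posterior weight 1/3; P(next child type B) = 1/4.
Weighted sum = 5/12.

5/12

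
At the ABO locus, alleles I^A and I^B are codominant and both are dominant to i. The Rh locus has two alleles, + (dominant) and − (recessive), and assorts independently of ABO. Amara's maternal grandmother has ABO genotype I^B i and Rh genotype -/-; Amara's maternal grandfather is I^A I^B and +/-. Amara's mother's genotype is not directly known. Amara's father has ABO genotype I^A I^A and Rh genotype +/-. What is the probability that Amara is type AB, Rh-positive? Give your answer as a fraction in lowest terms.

5/16

Amara's mother's ABO genotype from I^B i × I^A I^B: 1/4 I^A I^B, 1/4 I^A i, 1/4 I^B I^B, 1/4 I^B i.
Crossing each possibility with the father I^A I^A and summing P(type AB): 1/4·1/2 + 1/4·0 + 1/4·1 + 1/4·1/2 = 1/2.
Similarly for Rh via the mother's Rh distribution: P(Rh+) = 5/8.
Independent loci: 1/2 × 5/8 = 5/16.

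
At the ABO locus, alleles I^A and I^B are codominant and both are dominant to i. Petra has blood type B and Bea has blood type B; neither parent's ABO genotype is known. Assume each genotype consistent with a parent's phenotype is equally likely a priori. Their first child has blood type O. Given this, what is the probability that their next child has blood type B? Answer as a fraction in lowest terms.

Possible genotypes: Petra ∈ {I^B I^B, I^B i}; Bea ∈ {I^B I^B, I^B i}.
Weight each parental genotype pair by prior × P(type-O child):
  I^B i × I^B i: posterior weight 1; P(next child type B) = 3/4.
Weighted sum = 3/4.

3/4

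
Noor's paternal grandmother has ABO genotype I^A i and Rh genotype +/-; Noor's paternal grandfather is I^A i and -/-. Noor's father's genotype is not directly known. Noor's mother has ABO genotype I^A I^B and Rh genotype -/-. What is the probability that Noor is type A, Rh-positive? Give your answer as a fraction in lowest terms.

1/8

Noor's father's ABO genotype from I^A i × I^A i: 1/4 I^A I^A, 1/2 I^A i, 1/4 i i.
Crossing each possibility with the mother I^A I^B and summing P(type A): 1/4·1/2 + 1/2·1/2 + 1/4·1/2 = 1/2.
Similarly for Rh via the father's Rh distribution: P(Rh+) = 1/4.
Independent loci: 1/2 × 1/4 = 1/8.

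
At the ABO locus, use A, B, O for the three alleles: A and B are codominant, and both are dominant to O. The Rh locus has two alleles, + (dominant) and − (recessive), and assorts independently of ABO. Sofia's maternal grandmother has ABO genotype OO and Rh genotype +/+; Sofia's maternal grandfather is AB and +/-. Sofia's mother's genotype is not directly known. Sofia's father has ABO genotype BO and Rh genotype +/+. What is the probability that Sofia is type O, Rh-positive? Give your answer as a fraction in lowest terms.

Sofia's mother's ABO genotype from OO × AB: 1/2 AO, 1/2 BO.
Crossing each possibility with the father BO and summing P(type O): 1/2·1/4 + 1/2·1/4 = 1/4.
Similarly for Rh via the mother's Rh distribution: P(Rh+) = 1.
Independent loci: 1/4 × 1 = 1/4.

1/4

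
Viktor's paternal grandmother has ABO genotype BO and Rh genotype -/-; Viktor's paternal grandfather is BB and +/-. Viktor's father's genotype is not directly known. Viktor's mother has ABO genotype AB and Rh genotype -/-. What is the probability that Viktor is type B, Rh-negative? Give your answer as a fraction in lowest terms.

Viktor's father's ABO genotype from BO × BB: 1/2 BB, 1/2 BO.
Crossing each possibility with the mother AB and summing P(type B): 1/2·1/2 + 1/2·1/2 = 1/2.
Similarly for Rh via the father's Rh distribution: P(Rh-) = 3/4.
Independent loci: 1/2 × 3/4 = 3/8.

3/8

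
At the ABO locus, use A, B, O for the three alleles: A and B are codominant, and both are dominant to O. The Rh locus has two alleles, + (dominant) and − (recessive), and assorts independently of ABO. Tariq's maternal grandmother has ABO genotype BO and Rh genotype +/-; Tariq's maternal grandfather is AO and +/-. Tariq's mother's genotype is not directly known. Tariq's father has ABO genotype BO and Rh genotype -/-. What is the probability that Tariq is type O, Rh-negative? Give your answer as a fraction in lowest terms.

Tariq's mother's ABO genotype from BO × AO: 1/4 AB, 1/4 AO, 1/4 BO, 1/4 OO.
Crossing each possibility with the father BO and summing P(type O): 1/4·0 + 1/4·1/4 + 1/4·1/4 + 1/4·1/2 = 1/4.
Similarly for Rh via the mother's Rh distribution: P(Rh-) = 1/2.
Independent loci: 1/4 × 1/2 = 1/8.

1/8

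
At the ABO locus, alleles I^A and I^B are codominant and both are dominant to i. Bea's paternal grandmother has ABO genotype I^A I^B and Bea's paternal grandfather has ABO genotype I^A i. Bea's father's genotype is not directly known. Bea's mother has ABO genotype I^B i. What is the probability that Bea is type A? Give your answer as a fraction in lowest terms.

1/4

Bea's father's ABO genotype from I^A I^B × I^A i: 1/4 I^A I^A, 1/4 I^A I^B, 1/4 I^A i, 1/4 I^B i.
Crossing each possibility with the mother I^B i and summing P(type A): 1/4·1/2 + 1/4·1/4 + 1/4·1/4 + 1/4·0 = 1/4.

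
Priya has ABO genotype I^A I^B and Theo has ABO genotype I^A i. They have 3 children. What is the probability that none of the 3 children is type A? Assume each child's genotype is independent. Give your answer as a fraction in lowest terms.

1/8

ABO cross I^A I^B × I^A i → 1/2 A, 1/4 B, 1/4 AB.
So P(type A) = 1/2 per child.
P(not type A) = 1/2 for one child; (1/2)^3 = 1/8.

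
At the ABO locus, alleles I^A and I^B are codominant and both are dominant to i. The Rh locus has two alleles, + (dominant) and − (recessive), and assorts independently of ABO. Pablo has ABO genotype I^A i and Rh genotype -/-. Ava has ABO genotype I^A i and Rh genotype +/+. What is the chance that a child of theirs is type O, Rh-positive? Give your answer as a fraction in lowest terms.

1/4

ABO cross I^A i × I^A i → offspring phenotypes: 1/4 O, 3/4 A.
Rh cross -/- × +/+ → 1 Rh+.
Independent loci: P(type O, Rh-positive) = 1/4 × 1 = 1/4.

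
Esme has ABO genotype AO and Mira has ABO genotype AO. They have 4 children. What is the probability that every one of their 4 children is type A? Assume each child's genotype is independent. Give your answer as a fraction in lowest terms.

81/256

ABO cross AO × AO → 1/4 O, 3/4 A.
So P(type A) = 3/4 per child.
All 4 independent: (3/4)^4 = 81/256.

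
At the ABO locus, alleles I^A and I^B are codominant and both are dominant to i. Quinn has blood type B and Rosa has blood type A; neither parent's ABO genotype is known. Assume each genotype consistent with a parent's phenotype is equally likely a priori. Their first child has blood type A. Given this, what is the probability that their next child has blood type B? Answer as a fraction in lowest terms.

Possible genotypes: Quinn ∈ {I^B I^B, I^B i}; Rosa ∈ {I^A I^A, I^A i}.
Weight each parental genotype pair by prior × P(type-A child):
  I^B i × I^A I^A: posterior weight 2/3; P(next child type B) = 0.
  I^B i × I^A i: posterior weight 1/3; P(next child type B) = 1/4.
Weighted sum = 1/12.

1/12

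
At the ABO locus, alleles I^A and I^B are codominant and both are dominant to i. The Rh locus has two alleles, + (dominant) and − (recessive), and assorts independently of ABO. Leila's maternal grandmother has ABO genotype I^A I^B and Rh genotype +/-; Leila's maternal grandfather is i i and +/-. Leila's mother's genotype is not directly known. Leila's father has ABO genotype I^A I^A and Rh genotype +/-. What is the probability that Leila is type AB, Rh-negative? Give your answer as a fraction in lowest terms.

Leila's mother's ABO genotype from I^A I^B × i i: 1/2 I^A i, 1/2 I^B i.
Crossing each possibility with the father I^A I^A and summing P(type AB): 1/2·0 + 1/2·1/2 = 1/4.
Similarly for Rh via the mother's Rh distribution: P(Rh-) = 1/4.
Independent loci: 1/4 × 1/4 = 1/16.

1/16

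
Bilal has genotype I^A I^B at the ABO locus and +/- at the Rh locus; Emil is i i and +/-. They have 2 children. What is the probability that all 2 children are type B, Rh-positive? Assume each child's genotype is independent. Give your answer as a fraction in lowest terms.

9/64

ABO cross I^A I^B × i i → 1/2 A, 1/2 B.
Rh cross +/- × +/- → 3/4 Rh+, 1/4 Rh-; so P(type B, Rh-positive) = 1/2 × 3/4 = 3/8 per child.
All 2 independent: (3/8)^2 = 9/64.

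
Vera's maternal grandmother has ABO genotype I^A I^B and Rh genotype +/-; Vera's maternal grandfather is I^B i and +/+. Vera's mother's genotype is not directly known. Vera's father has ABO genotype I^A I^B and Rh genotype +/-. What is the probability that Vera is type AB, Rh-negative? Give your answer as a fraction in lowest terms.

3/64

Vera's mother's ABO genotype from I^A I^B × I^B i: 1/4 I^A I^B, 1/4 I^A i, 1/4 I^B I^B, 1/4 I^B i.
Crossing each possibility with the father I^A I^B and summing P(type AB): 1/4·1/2 + 1/4·1/4 + 1/4·1/2 + 1/4·1/4 = 3/8.
Similarly for Rh via the mother's Rh distribution: P(Rh-) = 1/8.
Independent loci: 3/8 × 1/8 = 3/64.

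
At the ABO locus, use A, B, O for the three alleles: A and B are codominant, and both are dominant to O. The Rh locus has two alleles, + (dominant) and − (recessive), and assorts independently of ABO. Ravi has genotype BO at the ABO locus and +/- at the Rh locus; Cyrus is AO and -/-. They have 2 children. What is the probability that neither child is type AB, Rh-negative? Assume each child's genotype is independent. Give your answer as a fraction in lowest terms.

ABO cross BO × AO → 1/4 O, 1/4 A, 1/4 B, 1/4 AB.
Rh cross +/- × -/- → 1/2 Rh+, 1/2 Rh-; so P(type AB, Rh-negative) = 1/4 × 1/2 = 1/8 per child.
P(not type AB, Rh-negative) = 7/8 for one child; (7/8)^2 = 49/64.

49/64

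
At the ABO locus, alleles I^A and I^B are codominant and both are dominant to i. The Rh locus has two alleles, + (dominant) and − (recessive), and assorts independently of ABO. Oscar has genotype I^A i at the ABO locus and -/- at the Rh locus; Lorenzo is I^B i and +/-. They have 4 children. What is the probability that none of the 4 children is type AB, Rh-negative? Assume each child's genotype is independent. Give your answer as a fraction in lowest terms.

2401/4096

ABO cross I^A i × I^B i → 1/4 O, 1/4 A, 1/4 B, 1/4 AB.
Rh cross -/- × +/- → 1/2 Rh+, 1/2 Rh-; so P(type AB, Rh-negative) = 1/4 × 1/2 = 1/8 per child.
P(not type AB, Rh-negative) = 7/8 for one child; (7/8)^4 = 2401/4096.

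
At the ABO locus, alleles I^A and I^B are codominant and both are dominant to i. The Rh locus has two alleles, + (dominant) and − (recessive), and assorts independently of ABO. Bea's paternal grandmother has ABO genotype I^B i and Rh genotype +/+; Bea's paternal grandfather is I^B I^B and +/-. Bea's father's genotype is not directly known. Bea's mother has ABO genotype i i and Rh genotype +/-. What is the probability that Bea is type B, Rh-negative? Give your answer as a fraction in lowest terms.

3/32

Bea's father's ABO genotype from I^B i × I^B I^B: 1/2 I^B I^B, 1/2 I^B i.
Crossing each possibility with the mother i i and summing P(type B): 1/2·1 + 1/2·1/2 = 3/4.
Similarly for Rh via the father's Rh distribution: P(Rh-) = 1/8.
Independent loci: 3/4 × 1/8 = 3/32.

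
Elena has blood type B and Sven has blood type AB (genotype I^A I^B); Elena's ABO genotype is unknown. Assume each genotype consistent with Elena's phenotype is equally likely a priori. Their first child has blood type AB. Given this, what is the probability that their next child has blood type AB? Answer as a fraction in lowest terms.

5/12

Possible genotypes: Elena ∈ {I^B I^B, I^B i}; Sven ∈ {I^A I^B}.
Weight each parental genotype pair by prior × P(type-AB child):
  I^B I^B × I^A I^B: posterior weight 2/3; P(next child type AB) = 1/2.
  I^B i × I^A I^B: posterior weight 1/3; P(next child type AB) = 1/4.
Weighted sum = 5/12.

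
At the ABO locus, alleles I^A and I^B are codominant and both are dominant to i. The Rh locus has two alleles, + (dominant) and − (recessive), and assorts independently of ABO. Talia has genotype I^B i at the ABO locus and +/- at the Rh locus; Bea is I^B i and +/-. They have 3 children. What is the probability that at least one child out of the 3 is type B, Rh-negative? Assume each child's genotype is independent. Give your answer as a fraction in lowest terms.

1899/4096

ABO cross I^B i × I^B i → 1/4 O, 3/4 B.
Rh cross +/- × +/- → 3/4 Rh+, 1/4 Rh-; so P(type B, Rh-negative) = 3/4 × 1/4 = 3/16 per child.
P(none) = (13/16)^3 = 2197/4096; P(at least one) = 1 − 2197/4096 = 1899/4096.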